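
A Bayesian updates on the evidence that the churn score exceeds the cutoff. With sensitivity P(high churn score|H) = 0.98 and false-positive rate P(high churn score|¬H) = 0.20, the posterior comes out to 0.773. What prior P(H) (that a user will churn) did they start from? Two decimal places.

P(H) = 0.41

In odds form, posterior odds = prior odds × likelihood ratio, so prior odds = posterior odds ÷ LR.
Posterior odds = 0.773/(1−0.773) = 3.4053. LR = 0.98/0.20 = 4.9000.
Prior odds = 3.4053/4.9000 = 0.6950, so P(H) = 0.6950/(1+0.6950) ≈ 0.41.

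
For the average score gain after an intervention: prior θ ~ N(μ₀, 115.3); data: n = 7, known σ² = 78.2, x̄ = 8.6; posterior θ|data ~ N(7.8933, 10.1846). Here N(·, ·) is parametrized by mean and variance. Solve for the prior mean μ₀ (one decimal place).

μ₀ = 0.6

The posterior mean is a precision-weighted average: μ_n = (τ₀μ₀ + τ_data·x̄)/(τ₀+τ_data), with τ₀=1/σ₀² and τ_data=n/σ².
Here τ₀ = 1/115.3 = 0.008673 and τ_data = 7/78.2 = 0.089514, so τ_n = 0.098187.
Rearranging for μ₀: μ₀ = (μ_n·τ_n − τ_data·x̄)/τ₀ = (7.8933·0.098187 − 0.089514·8.6) / 0.008673 = 0.005199/0.008673 ≈ 0.6.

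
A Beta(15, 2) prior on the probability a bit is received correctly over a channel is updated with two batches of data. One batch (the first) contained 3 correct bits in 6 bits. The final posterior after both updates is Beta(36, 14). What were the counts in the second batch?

Sequential conjugate updates are equivalent to a single update on the pooled data, so total successes = posterior α − prior α and total failures = posterior β − prior β.
Total across both batches: 36−15=21 correct bits, 14−2=12 errors.
Subtract the first batch: 21−3=18 correct bits and 12−3=9 errors.

18 correct bits and 9 errors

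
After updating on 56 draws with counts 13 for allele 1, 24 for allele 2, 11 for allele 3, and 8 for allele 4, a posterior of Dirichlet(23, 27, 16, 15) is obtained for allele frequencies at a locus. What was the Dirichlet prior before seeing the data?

For a Dirichlet(α) prior with multinomial counts c, the posterior is Dirichlet(α + c) componentwise.
Subtract each count from the matching posterior parameter: 23−13=10, 27−24=3, 16−11=5, 15−8=7.

Dirichlet(10, 3, 5, 7)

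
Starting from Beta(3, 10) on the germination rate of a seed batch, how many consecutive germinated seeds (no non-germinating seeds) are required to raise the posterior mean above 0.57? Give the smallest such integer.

k = 11

After k germinated seeds and 0 non-germinating seeds the posterior is Beta(3+k, 10), with mean (3+k)/(3+10+k).
Set (3+k)/(13+k) > 0.57 and solve: k > (0.57·13 − 3)/(1 − 0.57) = 10.256.
The smallest integer exceeding 10.256 is 11.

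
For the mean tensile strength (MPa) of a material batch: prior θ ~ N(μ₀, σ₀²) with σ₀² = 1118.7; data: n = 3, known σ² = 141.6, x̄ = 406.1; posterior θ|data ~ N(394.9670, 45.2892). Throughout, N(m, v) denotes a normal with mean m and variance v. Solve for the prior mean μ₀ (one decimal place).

The posterior mean is a precision-weighted average: μ_n = (τ₀μ₀ + τ_data·x̄)/(τ₀+τ_data), with τ₀=1/σ₀² and τ_data=n/σ².
Here τ₀ = 1/1118.7 = 0.000894 and τ_data = 3/141.6 = 0.021186, so τ_n = 0.022080.
Rearranging for μ₀: μ₀ = (μ_n·τ_n − τ_data·x̄)/τ₀ = (394.9670·0.022080 − 0.021186·406.1) / 0.000894 = 0.117237/0.000894 ≈ 131.1.

μ₀ = 131.1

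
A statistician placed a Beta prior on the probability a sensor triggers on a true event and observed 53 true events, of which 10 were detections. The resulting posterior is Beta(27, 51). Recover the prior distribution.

Beta is conjugate to the binomial likelihood: posterior = Beta(α+s, β+f).
Subtract the data counts: 27−10=17, 51−43=8.

Beta(17, 8)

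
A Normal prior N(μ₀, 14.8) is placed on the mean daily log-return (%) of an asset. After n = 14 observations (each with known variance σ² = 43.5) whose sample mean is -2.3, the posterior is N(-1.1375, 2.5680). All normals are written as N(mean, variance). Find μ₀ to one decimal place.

The posterior mean is a precision-weighted average: μ_n = (τ₀μ₀ + τ_data·x̄)/(τ₀+τ_data), with τ₀=1/σ₀² and τ_data=n/σ².
Here τ₀ = 1/14.8 = 0.067568 and τ_data = 14/43.5 = 0.321839, so τ_n = 0.389407.
Rearranging for μ₀: μ₀ = (μ_n·τ_n − τ_data·x̄)/τ₀ = (-1.1375·0.389407 − 0.321839·-2.3) / 0.067568 = 0.297279/0.067568 ≈ 4.4.

μ₀ = 4.4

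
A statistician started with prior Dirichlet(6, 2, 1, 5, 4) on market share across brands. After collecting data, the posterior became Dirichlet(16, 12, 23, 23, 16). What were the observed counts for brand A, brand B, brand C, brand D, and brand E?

For a Dirichlet(α) prior with multinomial counts c, the posterior is Dirichlet(α + c) componentwise.
Counts are posterior − prior componentwise: 16−6=10, 12−2=10, 23−1=22, 23−5=18, 16−4=12.

counts (10, 10, 22, 18, 12)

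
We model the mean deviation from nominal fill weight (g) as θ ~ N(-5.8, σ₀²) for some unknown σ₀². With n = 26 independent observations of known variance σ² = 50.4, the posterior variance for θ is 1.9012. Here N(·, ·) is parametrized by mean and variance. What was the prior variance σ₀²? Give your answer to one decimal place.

Posterior precision equals prior precision plus data precision: 1/σ_n² = 1/σ₀² + n/σ².
So 1/σ₀² = 1/1.9012 − 26/50.4 = 0.525984 − 0.515873 = 0.010111.
Hence σ₀² = 1/0.010111 ≈ 98.9.

σ₀² = 98.9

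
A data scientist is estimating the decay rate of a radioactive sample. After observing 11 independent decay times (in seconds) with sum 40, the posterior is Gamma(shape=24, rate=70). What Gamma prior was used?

Gamma–exponential conjugacy: posterior shape = α + n, posterior rate = β + Σtᵢ.
So α = 24 − 11 = 13 and β = 70 − 40 = 30.

Gamma(shape=13, rate=30)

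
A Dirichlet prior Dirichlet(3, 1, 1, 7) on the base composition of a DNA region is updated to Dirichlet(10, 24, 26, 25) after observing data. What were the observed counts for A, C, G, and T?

For a Dirichlet(α) prior with multinomial counts c, the posterior is Dirichlet(α + c) componentwise.
Counts are posterior − prior componentwise: 10−3=7, 24−1=23, 26−1=25, 25−7=18.

counts (7, 23, 25, 18)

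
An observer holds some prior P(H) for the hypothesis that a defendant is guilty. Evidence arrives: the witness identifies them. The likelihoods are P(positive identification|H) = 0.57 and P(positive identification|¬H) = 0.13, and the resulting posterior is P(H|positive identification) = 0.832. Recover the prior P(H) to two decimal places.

P(H) = 0.53

In odds form, posterior odds = prior odds × likelihood ratio, so prior odds = posterior odds ÷ LR.
Posterior odds = 0.832/(1−0.832) = 4.9524. LR = 0.57/0.13 = 4.3846.
Prior odds = 4.9524/4.3846 = 1.1295, so P(H) = 1.1295/(1+1.1295) ≈ 0.53.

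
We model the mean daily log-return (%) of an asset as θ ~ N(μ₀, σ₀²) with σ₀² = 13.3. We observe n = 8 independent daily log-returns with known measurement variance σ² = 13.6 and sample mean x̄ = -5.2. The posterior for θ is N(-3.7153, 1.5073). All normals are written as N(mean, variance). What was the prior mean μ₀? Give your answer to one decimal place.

With known observation variance, the Normal–Normal posterior has precision τ_n = τ₀ + n/σ² and mean μ_n = (τ₀μ₀ + (n/σ²)x̄)/τ_n.
Here τ₀ = 1/13.3 = 0.075188 and τ_data = 8/13.6 = 0.588235, so τ_n = 0.663423.
Rearranging for μ₀: μ₀ = (μ_n·τ_n − τ_data·x̄)/τ₀ = (-3.7153·0.663423 − 0.588235·-5.2) / 0.075188 = 0.594007/0.075188 ≈ 7.9.

μ₀ = 7.9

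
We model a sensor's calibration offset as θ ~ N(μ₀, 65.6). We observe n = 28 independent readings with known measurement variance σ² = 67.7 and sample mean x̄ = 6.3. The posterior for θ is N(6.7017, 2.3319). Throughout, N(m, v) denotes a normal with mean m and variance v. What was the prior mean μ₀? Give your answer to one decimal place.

μ₀ = 17.6

The posterior mean is a precision-weighted average: μ_n = (τ₀μ₀ + τ_data·x̄)/(τ₀+τ_data), with τ₀=1/σ₀² and τ_data=n/σ².
Here τ₀ = 1/65.6 = 0.015244 and τ_data = 28/67.7 = 0.413589, so τ_n = 0.428833.
Rearranging for μ₀: μ₀ = (μ_n·τ_n − τ_data·x̄)/τ₀ = (6.7017·0.428833 − 0.413589·6.3) / 0.015244 = 0.268299/0.015244 ≈ 17.6.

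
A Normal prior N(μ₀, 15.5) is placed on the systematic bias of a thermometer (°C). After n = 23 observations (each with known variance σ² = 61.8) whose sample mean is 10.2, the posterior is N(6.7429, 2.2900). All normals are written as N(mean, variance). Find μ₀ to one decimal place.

μ₀ = -13.2

With known observation variance, the Normal–Normal posterior has precision τ_n = τ₀ + n/σ² and mean μ_n = (τ₀μ₀ + (n/σ²)x̄)/τ_n.
Here τ₀ = 1/15.5 = 0.064516 and τ_data = 23/61.8 = 0.372168, so τ_n = 0.436684.
Rearranging for μ₀: μ₀ = (μ_n·τ_n − τ_data·x̄)/τ₀ = (6.7429·0.436684 − 0.372168·10.2) / 0.064516 = -0.851597/0.064516 ≈ -13.2.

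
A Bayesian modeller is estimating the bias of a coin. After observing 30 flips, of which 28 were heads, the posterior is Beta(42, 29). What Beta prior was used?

Beta(14, 27)

A Beta(α, β) prior with s successes and f failures in binomial data gives a Beta(α+s, β+f) posterior.
So α = 42 − 28 = 14 and β = 29 − 2 = 27.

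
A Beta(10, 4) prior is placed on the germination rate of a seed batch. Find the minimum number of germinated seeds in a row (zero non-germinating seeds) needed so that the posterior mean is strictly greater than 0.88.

After k germinated seeds and 0 non-germinating seeds the posterior is Beta(10+k, 4), with mean (10+k)/(10+4+k).
Set (10+k)/(14+k) > 0.88 and solve: k > (0.88·14 − 10)/(1 − 0.88) = 19.333.
The smallest integer exceeding 19.333 is 20.

k = 20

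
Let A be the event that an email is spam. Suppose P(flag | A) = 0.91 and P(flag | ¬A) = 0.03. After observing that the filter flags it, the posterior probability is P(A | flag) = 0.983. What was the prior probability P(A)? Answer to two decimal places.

In odds form, posterior odds = prior odds × likelihood ratio, so prior odds = posterior odds ÷ LR.
Posterior odds = 0.983/(1−0.983) = 57.8235. LR = 0.91/0.03 = 30.3333.
Prior odds = 57.8235/30.3333 = 1.9063, so P(A) = 1.9063/(1+1.9063) ≈ 0.66.

P(A) = 0.66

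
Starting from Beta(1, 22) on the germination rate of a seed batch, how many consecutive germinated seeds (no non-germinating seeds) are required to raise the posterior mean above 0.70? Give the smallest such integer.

k = 51

After k germinated seeds and 0 non-germinating seeds the posterior is Beta(1+k, 22), with mean (1+k)/(1+22+k).
Set (1+k)/(23+k) > 0.70 and solve: k > (0.70·23 − 1)/(1 − 0.70) = 50.333.
The smallest integer exceeding 50.333 is 51.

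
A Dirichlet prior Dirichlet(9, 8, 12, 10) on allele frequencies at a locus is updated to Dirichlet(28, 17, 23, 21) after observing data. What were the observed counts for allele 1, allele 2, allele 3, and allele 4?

counts (19, 9, 11, 11)

For a Dirichlet(α) prior with multinomial counts c, the posterior is Dirichlet(α + c) componentwise.
Counts are posterior − prior componentwise: 28−9=19, 17−8=9, 23−12=11, 21−10=11.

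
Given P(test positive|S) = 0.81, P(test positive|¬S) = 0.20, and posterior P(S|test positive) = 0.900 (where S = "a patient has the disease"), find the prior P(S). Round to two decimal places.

In odds form, posterior odds = prior odds × likelihood ratio, so prior odds = posterior odds ÷ LR.
Posterior odds = 0.900/(1−0.900) = 9.0000. LR = 0.81/0.20 = 4.0500.
Prior odds = 9.0000/4.0500 = 2.2222, so P(S) = 2.2222/(1+2.2222) ≈ 0.69.

P(S) = 0.69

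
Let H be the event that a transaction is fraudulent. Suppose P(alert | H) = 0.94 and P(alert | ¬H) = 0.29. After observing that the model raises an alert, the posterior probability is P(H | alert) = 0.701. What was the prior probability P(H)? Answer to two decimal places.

Bayes' rule in odds form gives O(H|E) = O(H)·[P(E|H)/P(E|¬H)], hence O(H) = O(H|E)/LR.
Posterior odds = 0.701/(1−0.701) = 2.3445. LR = 0.94/0.29 = 3.2414.
Prior odds = 2.3445/3.2414 = 0.7233, so P(H) = 0.7233/(1+0.7233) ≈ 0.42.

P(H) = 0.42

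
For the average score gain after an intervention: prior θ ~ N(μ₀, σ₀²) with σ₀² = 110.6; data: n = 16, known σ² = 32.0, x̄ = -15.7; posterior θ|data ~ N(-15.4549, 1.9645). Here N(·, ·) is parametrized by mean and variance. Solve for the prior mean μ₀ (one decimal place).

With known observation variance, the Normal–Normal posterior has precision τ_n = τ₀ + n/σ² and mean μ_n = (τ₀μ₀ + (n/σ²)x̄)/τ_n.
Here τ₀ = 1/110.6 = 0.009042 and τ_data = 16/32.0 = 0.500000, so τ_n = 0.509042.
Rearranging for μ₀: μ₀ = (μ_n·τ_n − τ_data·x̄)/τ₀ = (-15.4549·0.509042 − 0.500000·-15.7) / 0.009042 = -0.017193/0.009042 ≈ -1.9.

μ₀ = -1.9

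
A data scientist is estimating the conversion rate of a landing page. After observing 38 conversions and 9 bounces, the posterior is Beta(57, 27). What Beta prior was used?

A Beta(a, b) prior with s successes and f failures in binomial data gives a Beta(a+s, b+f) posterior.
Subtract the data counts: 57−38=19, 27−9=18.

Beta(19, 18)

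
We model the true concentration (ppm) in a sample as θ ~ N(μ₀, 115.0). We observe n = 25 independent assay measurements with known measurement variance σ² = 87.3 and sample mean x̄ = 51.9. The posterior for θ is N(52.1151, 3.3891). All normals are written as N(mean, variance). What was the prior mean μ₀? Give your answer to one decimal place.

With known observation variance, the Normal–Normal posterior has precision τ_n = τ₀ + n/σ² and mean μ_n = (τ₀μ₀ + (n/σ²)x̄)/τ_n.
Here τ₀ = 1/115.0 = 0.008696 and τ_data = 25/87.3 = 0.286369, so τ_n = 0.295065.
Rearranging for μ₀: μ₀ = (μ_n·τ_n − τ_data·x̄)/τ₀ = (52.1151·0.295065 − 0.286369·51.9) / 0.008696 = 0.514791/0.008696 ≈ 59.2.

μ₀ = 59.2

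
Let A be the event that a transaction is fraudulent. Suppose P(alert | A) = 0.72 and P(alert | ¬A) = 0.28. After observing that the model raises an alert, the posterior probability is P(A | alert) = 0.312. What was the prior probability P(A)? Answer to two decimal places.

P(A) = 0.15

Bayes' rule in odds form gives O(A|E) = O(A)·[P(E|A)/P(E|¬A)], hence O(A) = O(A|E)/LR.
Posterior odds = 0.312/(1−0.312) = 0.4535. LR = 0.72/0.28 = 2.5714.
Prior odds = 0.4535/2.5714 = 0.1764, so P(A) = 0.1764/(1+0.1764) ≈ 0.15.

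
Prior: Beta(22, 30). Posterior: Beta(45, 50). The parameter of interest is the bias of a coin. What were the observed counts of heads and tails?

23 heads and 20 tails

A Beta(a, b) prior with s successes and f failures in binomial data gives a Beta(a+s, b+f) posterior.
Match parameters: s=45−22=23, f=50−30=20.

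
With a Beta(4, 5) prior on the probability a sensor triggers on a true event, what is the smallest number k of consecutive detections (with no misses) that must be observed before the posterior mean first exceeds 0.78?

After k detections and 0 misses the posterior is Beta(4+k, 5), with mean (4+k)/(4+5+k).
Set (4+k)/(9+k) > 0.78 and solve: k > (0.78·9 − 4)/(1 − 0.78) = 13.727.
The smallest integer exceeding 13.727 is 14.

k = 14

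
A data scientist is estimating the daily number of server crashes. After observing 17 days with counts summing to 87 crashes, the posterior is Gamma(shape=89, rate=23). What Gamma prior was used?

A Gamma(α, β) prior (rate parametrization) on a Poisson rate with n observations summing to S gives posterior Gamma(α+S, β+n).
So α = 89 − 87 = 2 and β = 23 − 17 = 6.

Gamma(shape=2, rate=6)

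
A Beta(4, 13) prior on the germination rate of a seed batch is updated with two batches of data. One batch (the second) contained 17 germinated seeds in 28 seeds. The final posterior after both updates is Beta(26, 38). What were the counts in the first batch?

5 germinated seeds and 14 non-germinating seeds

Sequential conjugate updates are equivalent to a single update on the pooled data, so total successes = posterior α − prior α and total failures = posterior β − prior β.
Total across both batches: 26−4=22 germinated seeds, 38−13=25 non-germinating seeds.
Subtract the second batch: 22−17=5 germinated seeds and 25−11=14 non-germinating seeds.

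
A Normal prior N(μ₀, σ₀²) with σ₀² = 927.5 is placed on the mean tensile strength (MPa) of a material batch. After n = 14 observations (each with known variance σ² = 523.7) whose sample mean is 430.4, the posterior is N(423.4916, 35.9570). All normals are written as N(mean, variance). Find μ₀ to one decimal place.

μ₀ = 252.2

The posterior mean is a precision-weighted average: μ_n = (τ₀μ₀ + τ_data·x̄)/(τ₀+τ_data), with τ₀=1/σ₀² and τ_data=n/σ².
Here τ₀ = 1/927.5 = 0.001078 and τ_data = 14/523.7 = 0.026733, so τ_n = 0.027811.
Rearranging for μ₀: μ₀ = (μ_n·τ_n − τ_data·x̄)/τ₀ = (423.4916·0.027811 − 0.026733·430.4) / 0.001078 = 0.271842/0.001078 ≈ 252.2.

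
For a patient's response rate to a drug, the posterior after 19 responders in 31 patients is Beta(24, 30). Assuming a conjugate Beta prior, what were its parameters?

A Beta(α, β) prior with s successes and f failures in binomial data gives a Beta(α+s, β+f) posterior.
So α = 24 − 19 = 5 and β = 30 − 12 = 18.

Beta(5, 18)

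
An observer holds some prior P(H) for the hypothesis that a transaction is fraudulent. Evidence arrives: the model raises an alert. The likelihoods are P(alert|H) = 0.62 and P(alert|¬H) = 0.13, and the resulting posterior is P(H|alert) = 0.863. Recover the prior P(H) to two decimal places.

P(H) = 0.57

In odds form, posterior odds = prior odds × likelihood ratio, so prior odds = posterior odds ÷ LR.
Posterior odds = 0.863/(1−0.863) = 6.2993. LR = 0.62/0.13 = 4.7692.
Prior odds = 6.2993/4.7692 = 1.3208, so P(H) = 1.3208/(1+1.3208) ≈ 0.57.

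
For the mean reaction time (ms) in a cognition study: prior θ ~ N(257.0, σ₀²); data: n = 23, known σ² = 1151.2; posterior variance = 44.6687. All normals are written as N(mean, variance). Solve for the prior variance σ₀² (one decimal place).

For the Normal–Normal model with known σ², precisions add: τ_n = τ₀ + n/σ².
So 1/σ₀² = 1/44.6687 − 23/1151.2 = 0.022387 − 0.019979 = 0.002408.
Hence σ₀² = 1/0.002408 ≈ 415.3.

σ₀² = 415.3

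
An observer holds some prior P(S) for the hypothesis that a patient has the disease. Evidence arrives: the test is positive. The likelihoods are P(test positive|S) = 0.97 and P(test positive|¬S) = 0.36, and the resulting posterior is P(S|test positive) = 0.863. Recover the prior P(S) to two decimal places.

Bayes' rule in odds form gives O(S|E) = O(S)·[P(E|S)/P(E|¬S)], hence O(S) = O(S|E)/LR.
Posterior odds = 0.863/(1−0.863) = 6.2993. LR = 0.97/0.36 = 2.6944.
Prior odds = 6.2993/2.6944 = 2.3379, so P(S) = 2.3379/(1+2.3379) ≈ 0.70.

P(S) = 0.70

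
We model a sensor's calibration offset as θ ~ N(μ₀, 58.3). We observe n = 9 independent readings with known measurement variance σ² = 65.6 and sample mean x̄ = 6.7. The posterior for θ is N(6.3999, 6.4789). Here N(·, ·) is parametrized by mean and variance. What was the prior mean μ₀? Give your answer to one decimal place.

μ₀ = 4.0

With known observation variance, the Normal–Normal posterior has precision τ_n = τ₀ + n/σ² and mean μ_n = (τ₀μ₀ + (n/σ²)x̄)/τ_n.
Here τ₀ = 1/58.3 = 0.017153 and τ_data = 9/65.6 = 0.137195, so τ_n = 0.154348.
Rearranging for μ₀: μ₀ = (μ_n·τ_n − τ_data·x̄)/τ₀ = (6.3999·0.154348 − 0.137195·6.7) / 0.017153 = 0.068605/0.017153 ≈ 4.0.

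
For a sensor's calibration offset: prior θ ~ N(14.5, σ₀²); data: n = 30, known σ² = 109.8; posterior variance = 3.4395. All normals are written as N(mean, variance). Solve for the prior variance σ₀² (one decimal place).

Posterior precision equals prior precision plus data precision: 1/σ_n² = 1/σ₀² + n/σ².
So 1/σ₀² = 1/3.4395 − 30/109.8 = 0.290740 − 0.273224 = 0.017516.
Hence σ₀² = 1/0.017516 ≈ 57.1.

σ₀² = 57.1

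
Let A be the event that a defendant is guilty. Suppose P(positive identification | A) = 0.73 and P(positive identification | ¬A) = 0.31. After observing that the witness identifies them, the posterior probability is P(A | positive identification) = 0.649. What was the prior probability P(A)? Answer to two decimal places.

P(A) = 0.44

In odds form, posterior odds = prior odds × likelihood ratio, so prior odds = posterior odds ÷ LR.
Posterior odds = 0.649/(1−0.649) = 1.8490. LR = 0.73/0.31 = 2.3548.
Prior odds = 1.8490/2.3548 = 0.7852, so P(A) = 0.7852/(1+0.7852) ≈ 0.44.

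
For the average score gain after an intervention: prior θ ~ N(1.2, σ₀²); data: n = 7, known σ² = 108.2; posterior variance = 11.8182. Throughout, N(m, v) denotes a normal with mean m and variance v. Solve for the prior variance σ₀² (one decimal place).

Posterior precision equals prior precision plus data precision: 1/σ_n² = 1/σ₀² + n/σ².
So 1/σ₀² = 1/11.8182 − 7/108.2 = 0.084615 − 0.064695 = 0.019920.
Hence σ₀² = 1/0.019920 ≈ 50.2.

σ₀² = 50.2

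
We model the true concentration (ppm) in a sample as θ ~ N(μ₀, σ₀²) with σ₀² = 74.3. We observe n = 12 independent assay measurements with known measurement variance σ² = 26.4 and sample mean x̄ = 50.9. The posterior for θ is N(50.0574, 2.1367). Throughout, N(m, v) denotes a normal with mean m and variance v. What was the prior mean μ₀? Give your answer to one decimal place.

The posterior mean is a precision-weighted average: μ_n = (τ₀μ₀ + τ_data·x̄)/(τ₀+τ_data), with τ₀=1/σ₀² and τ_data=n/σ².
Here τ₀ = 1/74.3 = 0.013459 and τ_data = 12/26.4 = 0.454545, so τ_n = 0.468004.
Rearranging for μ₀: μ₀ = (μ_n·τ_n − τ_data·x̄)/τ₀ = (50.0574·0.468004 − 0.454545·50.9) / 0.013459 = 0.290723/0.013459 ≈ 21.6.

μ₀ = 21.6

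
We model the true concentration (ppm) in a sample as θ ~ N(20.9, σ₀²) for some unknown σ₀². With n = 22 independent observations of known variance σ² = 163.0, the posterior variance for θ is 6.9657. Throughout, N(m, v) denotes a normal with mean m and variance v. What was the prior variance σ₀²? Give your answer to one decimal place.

For the Normal–Normal model with known σ², precisions add: τ_n = τ₀ + n/σ².
So 1/σ₀² = 1/6.9657 − 22/163.0 = 0.143561 − 0.134969 = 0.008592.
Hence σ₀² = 1/0.008592 ≈ 116.4.

σ₀² = 116.4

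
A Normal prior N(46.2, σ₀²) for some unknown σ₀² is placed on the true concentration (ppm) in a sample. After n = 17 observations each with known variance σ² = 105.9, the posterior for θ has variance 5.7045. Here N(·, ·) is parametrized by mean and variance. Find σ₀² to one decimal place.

For the Normal–Normal model with known σ², precisions add: τ_n = τ₀ + n/σ².
So 1/σ₀² = 1/5.7045 − 17/105.9 = 0.175300 − 0.160529 = 0.014771.
Hence σ₀² = 1/0.014771 ≈ 67.7.

σ₀² = 67.7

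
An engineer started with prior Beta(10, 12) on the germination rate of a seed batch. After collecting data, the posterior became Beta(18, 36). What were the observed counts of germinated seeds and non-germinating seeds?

8 germinated seeds and 24 non-germinating seeds

Under Beta–binomial conjugacy the posterior parameters are (a+s, b+f).
Match parameters: s=18−10=8, f=36−12=24.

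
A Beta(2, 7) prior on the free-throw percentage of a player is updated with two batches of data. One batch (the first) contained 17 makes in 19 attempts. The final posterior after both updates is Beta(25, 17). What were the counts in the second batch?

6 makes and 8 misses

Sequential conjugate updates are equivalent to a single update on the pooled data, so total successes = posterior α − prior α and total failures = posterior β − prior β.
Total across both batches: 25−2=23 makes, 17−7=10 misses.
Subtract the first batch: 23−17=6 makes and 10−2=8 misses.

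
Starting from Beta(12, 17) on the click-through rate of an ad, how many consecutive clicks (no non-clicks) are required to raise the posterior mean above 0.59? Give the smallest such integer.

k = 13

After k clicks and 0 non-clicks the posterior is Beta(12+k, 17), with mean (12+k)/(12+17+k).
Set (12+k)/(29+k) > 0.59 and solve: k > (0.59·29 − 12)/(1 − 0.59) = 12.463.
The smallest integer exceeding 12.463 is 13, and checking k=13: (25)/(42) = 0.5952 > 0.59.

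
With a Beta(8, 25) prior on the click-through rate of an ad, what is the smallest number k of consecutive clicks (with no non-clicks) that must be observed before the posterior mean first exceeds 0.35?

k = 6

After k clicks and 0 non-clicks the posterior is Beta(8+k, 25), with mean (8+k)/(8+25+k).
Set (8+k)/(33+k) > 0.35 and solve: k > (0.35·33 − 8)/(1 − 0.35) = 5.462.
The smallest integer exceeding 5.462 is 6.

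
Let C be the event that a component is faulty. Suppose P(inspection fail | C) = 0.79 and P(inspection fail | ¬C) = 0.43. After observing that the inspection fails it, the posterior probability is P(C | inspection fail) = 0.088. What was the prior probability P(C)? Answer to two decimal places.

P(C) = 0.05

In odds form, posterior odds = prior odds × likelihood ratio, so prior odds = posterior odds ÷ LR.
Posterior odds = 0.088/(1−0.088) = 0.0965. LR = 0.79/0.43 = 1.8372.
Prior odds = 0.0965/1.8372 = 0.0525, so P(C) = 0.0525/(1+0.0525) ≈ 0.05.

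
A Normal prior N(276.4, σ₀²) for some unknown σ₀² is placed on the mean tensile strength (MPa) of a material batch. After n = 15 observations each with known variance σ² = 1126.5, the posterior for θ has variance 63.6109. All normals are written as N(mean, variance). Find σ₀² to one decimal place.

For the Normal–Normal model with known σ², precisions add: τ_n = τ₀ + n/σ².
So 1/σ₀² = 1/63.6109 − 15/1126.5 = 0.015721 − 0.013316 = 0.002405.
Hence σ₀² = 1/0.002405 ≈ 415.8.

σ₀² = 415.8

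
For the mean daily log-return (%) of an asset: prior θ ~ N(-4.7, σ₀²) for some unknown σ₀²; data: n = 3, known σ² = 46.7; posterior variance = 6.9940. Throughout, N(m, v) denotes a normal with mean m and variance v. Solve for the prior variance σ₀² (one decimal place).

σ₀² = 12.7

Posterior precision equals prior precision plus data precision: 1/σ_n² = 1/σ₀² + n/σ².
So 1/σ₀² = 1/6.9940 − 3/46.7 = 0.142980 − 0.064240 = 0.078740.
Hence σ₀² = 1/0.078740 ≈ 12.7.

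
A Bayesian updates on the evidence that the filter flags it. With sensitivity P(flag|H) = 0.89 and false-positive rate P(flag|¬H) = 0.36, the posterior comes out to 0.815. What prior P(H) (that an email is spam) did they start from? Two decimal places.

Bayes' rule in odds form gives O(H|E) = O(H)·[P(E|H)/P(E|¬H)], hence O(H) = O(H|E)/LR.
Posterior odds = 0.815/(1−0.815) = 4.4054. LR = 0.89/0.36 = 2.4722.
Prior odds = 4.4054/2.4722 = 1.7820, so P(H) = 1.7820/(1+1.7820) ≈ 0.64.

P(H) = 0.64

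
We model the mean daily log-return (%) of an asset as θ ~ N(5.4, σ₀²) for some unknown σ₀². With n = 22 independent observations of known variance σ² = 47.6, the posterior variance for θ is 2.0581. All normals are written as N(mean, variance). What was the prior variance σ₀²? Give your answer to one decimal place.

σ₀² = 42.2

Posterior precision equals prior precision plus data precision: 1/σ_n² = 1/σ₀² + n/σ².
So 1/σ₀² = 1/2.0581 − 22/47.6 = 0.485885 − 0.462185 = 0.023700.
Hence σ₀² = 1/0.023700 ≈ 42.2.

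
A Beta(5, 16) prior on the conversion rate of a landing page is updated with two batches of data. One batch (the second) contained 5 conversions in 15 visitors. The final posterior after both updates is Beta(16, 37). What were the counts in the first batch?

6 conversions and 11 bounces

Sequential conjugate updates are equivalent to a single update on the pooled data, so total successes = posterior α − prior α and total failures = posterior β − prior β.
Total across both batches: 16−5=11 conversions, 37−16=21 bounces.
Subtract the second batch: 11−5=6 conversions and 21−10=11 bounces.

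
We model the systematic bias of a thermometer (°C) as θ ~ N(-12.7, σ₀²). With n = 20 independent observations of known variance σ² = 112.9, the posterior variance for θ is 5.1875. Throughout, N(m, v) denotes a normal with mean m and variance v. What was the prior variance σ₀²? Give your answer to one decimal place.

Posterior precision equals prior precision plus data precision: 1/σ_n² = 1/σ₀² + n/σ².
So 1/σ₀² = 1/5.1875 − 20/112.9 = 0.192771 − 0.177148 = 0.015623.
Hence σ₀² = 1/0.015623 ≈ 64.0.

σ₀² = 64.0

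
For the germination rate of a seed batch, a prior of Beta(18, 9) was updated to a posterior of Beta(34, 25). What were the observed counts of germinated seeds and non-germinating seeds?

16 germinated seeds and 16 non-germinating seeds

Beta is conjugate to the binomial likelihood: posterior = Beta(α+s, β+f).
So s = 34 − 18 = 16 and f = 25 − 9 = 16.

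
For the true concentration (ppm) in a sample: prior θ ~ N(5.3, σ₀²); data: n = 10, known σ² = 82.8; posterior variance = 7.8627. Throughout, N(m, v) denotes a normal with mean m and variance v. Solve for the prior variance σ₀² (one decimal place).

σ₀² = 156.0

Posterior precision equals prior precision plus data precision: 1/σ_n² = 1/σ₀² + n/σ².
So 1/σ₀² = 1/7.8627 − 10/82.8 = 0.127183 − 0.120773 = 0.006410.
Hence σ₀² = 1/0.006410 ≈ 156.0.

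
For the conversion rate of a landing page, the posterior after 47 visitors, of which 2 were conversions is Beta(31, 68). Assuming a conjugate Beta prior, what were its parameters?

Under Beta–binomial conjugacy the posterior parameters are (α+s, β+f).
Subtract the data counts: 31−2=29, 68−45=23.

Beta(29, 23)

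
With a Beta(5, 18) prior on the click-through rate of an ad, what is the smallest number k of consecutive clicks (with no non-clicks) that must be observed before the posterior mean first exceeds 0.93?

k = 235

After k clicks and 0 non-clicks the posterior is Beta(5+k, 18), with mean (5+k)/(5+18+k).
Set (5+k)/(23+k) > 0.93 and solve: k > (0.93·23 − 5)/(1 − 0.93) = 234.143.
The smallest integer exceeding 234.143 is 235.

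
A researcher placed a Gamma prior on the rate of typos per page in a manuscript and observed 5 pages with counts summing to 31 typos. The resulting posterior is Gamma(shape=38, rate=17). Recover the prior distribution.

Gamma(shape=7, rate=12)

Gamma–Poisson conjugacy: posterior shape = α + Σxᵢ, posterior rate = β + n.
So α = 38 − 31 = 7 and β = 17 − 5 = 12.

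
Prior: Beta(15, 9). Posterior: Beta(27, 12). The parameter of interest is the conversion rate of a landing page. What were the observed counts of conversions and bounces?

A Beta(α, β) prior with s successes and f failures in binomial data gives a Beta(α+s, β+f) posterior.
Match parameters: s=27−15=12, f=12−9=3.

12 conversions and 3 bounces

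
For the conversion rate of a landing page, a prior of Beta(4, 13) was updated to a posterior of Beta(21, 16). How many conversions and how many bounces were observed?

17 conversions and 3 bounces

Beta is conjugate to the binomial likelihood: posterior = Beta(α+s, β+f).
Match parameters: s=21−4=17, f=16−13=3.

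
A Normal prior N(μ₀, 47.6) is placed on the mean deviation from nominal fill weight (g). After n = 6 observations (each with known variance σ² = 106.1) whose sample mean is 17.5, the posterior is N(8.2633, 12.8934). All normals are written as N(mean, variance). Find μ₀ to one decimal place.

With known observation variance, the Normal–Normal posterior has precision τ_n = τ₀ + n/σ² and mean μ_n = (τ₀μ₀ + (n/σ²)x̄)/τ_n.
Here τ₀ = 1/47.6 = 0.021008 and τ_data = 6/106.1 = 0.056550, so τ_n = 0.077558.
Rearranging for μ₀: μ₀ = (μ_n·τ_n − τ_data·x̄)/τ₀ = (8.2633·0.077558 − 0.056550·17.5) / 0.021008 = -0.348740/0.021008 ≈ -16.6.

μ₀ = -16.6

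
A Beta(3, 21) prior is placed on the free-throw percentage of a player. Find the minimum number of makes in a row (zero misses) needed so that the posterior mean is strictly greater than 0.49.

After k makes and 0 misses the posterior is Beta(3+k, 21), with mean (3+k)/(3+21+k).
Set (3+k)/(24+k) > 0.49 and solve: k > (0.49·24 − 3)/(1 − 0.49) = 17.176.
The smallest integer exceeding 17.176 is 18, and checking k=18: (21)/(42) = 0.5000 > 0.49.

k = 18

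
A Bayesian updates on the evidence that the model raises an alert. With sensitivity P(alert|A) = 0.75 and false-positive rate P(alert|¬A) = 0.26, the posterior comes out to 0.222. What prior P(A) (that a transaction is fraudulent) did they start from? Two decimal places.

Bayes' rule in odds form gives O(A|E) = O(A)·[P(E|A)/P(E|¬A)], hence O(A) = O(A|E)/LR.
Posterior odds = 0.222/(1−0.222) = 0.2853. LR = 0.75/0.26 = 2.8846.
Prior odds = 0.2853/2.8846 = 0.0989, so P(A) = 0.0989/(1+0.0989) ≈ 0.09.

P(A) = 0.09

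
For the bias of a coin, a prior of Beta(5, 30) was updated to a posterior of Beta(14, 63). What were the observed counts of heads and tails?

A Beta(α, β) prior with s successes and f failures in binomial data gives a Beta(α+s, β+f) posterior.
Match parameters: s=14−5=9, f=63−30=33.

9 heads and 33 tails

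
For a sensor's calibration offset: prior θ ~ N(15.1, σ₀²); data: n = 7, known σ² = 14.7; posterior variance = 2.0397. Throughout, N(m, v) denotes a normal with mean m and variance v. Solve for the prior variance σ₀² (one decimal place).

σ₀² = 71.0

For the Normal–Normal model with known σ², precisions add: τ_n = τ₀ + n/σ².
So 1/σ₀² = 1/2.0397 − 7/14.7 = 0.490268 − 0.476190 = 0.014078.
Hence σ₀² = 1/0.014078 ≈ 71.0.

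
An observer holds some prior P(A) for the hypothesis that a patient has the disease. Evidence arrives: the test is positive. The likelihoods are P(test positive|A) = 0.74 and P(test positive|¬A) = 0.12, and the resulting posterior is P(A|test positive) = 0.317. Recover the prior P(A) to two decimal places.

Bayes' rule in odds form gives O(A|E) = O(A)·[P(E|A)/P(E|¬A)], hence O(A) = O(A|E)/LR.
Posterior odds = 0.317/(1−0.317) = 0.4641. LR = 0.74/0.12 = 6.1667.
Prior odds = 0.4641/6.1667 = 0.0753, so P(A) = 0.0753/(1+0.0753) ≈ 0.07.

P(A) = 0.07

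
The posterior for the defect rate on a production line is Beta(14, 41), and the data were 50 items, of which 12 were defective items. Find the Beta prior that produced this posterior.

Beta(2, 3)

A Beta(a, b) prior with s successes and f failures in binomial data gives a Beta(a+s, b+f) posterior.
Subtract the data counts: 14−12=2, 41−38=3.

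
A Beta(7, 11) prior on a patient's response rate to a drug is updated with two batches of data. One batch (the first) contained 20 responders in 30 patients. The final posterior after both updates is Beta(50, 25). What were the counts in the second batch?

23 responders and 4 non-responders

Sequential conjugate updates are equivalent to a single update on the pooled data, so total successes = posterior α − prior α and total failures = posterior β − prior β.
Total across both batches: 50−7=43 responders, 25−11=14 non-responders.
Subtract the first batch: 43−20=23 responders and 14−10=4 non-responders.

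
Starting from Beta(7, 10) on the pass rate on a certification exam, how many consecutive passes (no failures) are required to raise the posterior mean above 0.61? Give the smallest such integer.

k = 9

After k passes and 0 failures the posterior is Beta(7+k, 10), with mean (7+k)/(7+10+k).
Set (7+k)/(17+k) > 0.61 and solve: k > (0.61·17 − 7)/(1 − 0.61) = 8.641.
The smallest integer exceeding 8.641 is 9, and checking k=9: (16)/(26) = 0.6154 > 0.61.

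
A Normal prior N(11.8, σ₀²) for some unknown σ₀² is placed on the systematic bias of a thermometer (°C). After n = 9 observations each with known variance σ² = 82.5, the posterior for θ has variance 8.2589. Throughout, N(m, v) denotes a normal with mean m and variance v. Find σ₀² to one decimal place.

σ₀² = 83.4

For the Normal–Normal model with known σ², precisions add: τ_n = τ₀ + n/σ².
So 1/σ₀² = 1/8.2589 − 9/82.5 = 0.121081 − 0.109091 = 0.011990.
Hence σ₀² = 1/0.011990 ≈ 83.4.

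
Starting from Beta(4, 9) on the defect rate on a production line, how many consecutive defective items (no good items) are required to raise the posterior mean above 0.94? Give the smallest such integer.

k = 138

After k defective items and 0 good items the posterior is Beta(4+k, 9), with mean (4+k)/(4+9+k).
Set (4+k)/(13+k) > 0.94 and solve: k > (0.94·13 − 4)/(1 − 0.94) = 137.000.
The smallest integer exceeding 137.000 is 138, and checking k=138: (142)/(151) = 0.9404 > 0.94.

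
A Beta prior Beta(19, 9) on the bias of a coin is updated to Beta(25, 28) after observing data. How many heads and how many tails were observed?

Under Beta–binomial conjugacy the posterior parameters are (a+s, b+f).
Match parameters: s=25−19=6, f=28−9=19.

6 heads and 19 tails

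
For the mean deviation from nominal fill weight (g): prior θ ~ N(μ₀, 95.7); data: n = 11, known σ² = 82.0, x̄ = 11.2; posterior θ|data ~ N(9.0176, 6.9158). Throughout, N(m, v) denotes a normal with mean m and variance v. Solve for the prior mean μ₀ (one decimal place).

The posterior mean is a precision-weighted average: μ_n = (τ₀μ₀ + τ_data·x̄)/(τ₀+τ_data), with τ₀=1/σ₀² and τ_data=n/σ².
Here τ₀ = 1/95.7 = 0.010449 and τ_data = 11/82.0 = 0.134146, so τ_n = 0.144595.
Rearranging for μ₀: μ₀ = (μ_n·τ_n − τ_data·x̄)/τ₀ = (9.0176·0.144595 − 0.134146·11.2) / 0.010449 = -0.198535/0.010449 ≈ -19.0.

μ₀ = -19.0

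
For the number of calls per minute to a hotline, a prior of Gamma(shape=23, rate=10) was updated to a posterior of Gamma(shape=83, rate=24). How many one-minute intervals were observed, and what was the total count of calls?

n = 14 one-minute intervals with total 60 calls

A Gamma(α, β) prior (rate parametrization) on a Poisson rate with n observations summing to S gives posterior Gamma(α+S, β+n).
Matching: Σxᵢ = 83 − 23 = 60 and n = 24 − 10 = 14.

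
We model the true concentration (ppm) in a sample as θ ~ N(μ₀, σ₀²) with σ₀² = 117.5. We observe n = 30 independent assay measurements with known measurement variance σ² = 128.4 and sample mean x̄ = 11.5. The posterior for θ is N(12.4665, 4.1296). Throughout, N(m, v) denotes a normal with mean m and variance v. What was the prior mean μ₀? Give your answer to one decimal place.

μ₀ = 39.0

With known observation variance, the Normal–Normal posterior has precision τ_n = τ₀ + n/σ² and mean μ_n = (τ₀μ₀ + (n/σ²)x̄)/τ_n.
Here τ₀ = 1/117.5 = 0.008511 and τ_data = 30/128.4 = 0.233645, so τ_n = 0.242156.
Rearranging for μ₀: μ₀ = (μ_n·τ_n − τ_data·x̄)/τ₀ = (12.4665·0.242156 − 0.233645·11.5) / 0.008511 = 0.331920/0.008511 ≈ 39.0.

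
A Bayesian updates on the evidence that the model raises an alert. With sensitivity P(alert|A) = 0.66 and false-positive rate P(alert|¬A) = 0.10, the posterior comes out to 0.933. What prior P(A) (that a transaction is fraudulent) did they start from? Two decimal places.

Bayes' rule in odds form gives O(A|E) = O(A)·[P(E|A)/P(E|¬A)], hence O(A) = O(A|E)/LR.
Posterior odds = 0.933/(1−0.933) = 13.9254. LR = 0.66/0.10 = 6.6000.
Prior odds = 13.9254/6.6000 = 2.1099, so P(A) = 2.1099/(1+2.1099) ≈ 0.68.

P(A) = 0.68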